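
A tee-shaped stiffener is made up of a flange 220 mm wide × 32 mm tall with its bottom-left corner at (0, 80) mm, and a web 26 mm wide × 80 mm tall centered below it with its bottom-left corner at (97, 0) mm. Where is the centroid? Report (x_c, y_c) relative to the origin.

x_c = 110.00 mm, y_c = 83.23 mm

web: A = 26 × 80 = 2080.00, centroid at (110.00, 40.00).
flange: A = 220 × 32 = 7040.00, centroid at (110.00, 96.00).
ΣA = 9120.00 mm²
ΣAx_c = (2080.00)(110.00) + (7040.00)(110.00) = 1003200.00 mm³
ΣAy_c = (2080.00)(40.00) + (7040.00)(96.00) = 759040.00 mm³
x_c = 1003200.00 / 9120.00 = 110.00 mm
y_c = 759040.00 / 9120.00 = 83.23 mm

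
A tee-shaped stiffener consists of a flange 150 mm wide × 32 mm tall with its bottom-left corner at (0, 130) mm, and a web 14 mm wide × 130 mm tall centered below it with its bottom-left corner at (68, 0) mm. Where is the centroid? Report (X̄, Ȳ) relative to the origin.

web: A = 14 × 130 = 1820.00, centroid at (75.00, 65.00).
flange: A = 150 × 32 = 4800.00, centroid at (75.00, 146.00).
ΣA = 6620.00 mm²
ΣAX̄ = (1820.00)(75.00) + (4800.00)(75.00) = 496500.00 mm³
ΣAȲ = (1820.00)(65.00) + (4800.00)(146.00) = 819100.00 mm³
X̄ = 496500.00 / 6620.00 = 75.00 mm
Ȳ = 819100.00 / 6620.00 = 123.73 mm

X̄ = 75.00 mm, Ȳ = 123.73 mm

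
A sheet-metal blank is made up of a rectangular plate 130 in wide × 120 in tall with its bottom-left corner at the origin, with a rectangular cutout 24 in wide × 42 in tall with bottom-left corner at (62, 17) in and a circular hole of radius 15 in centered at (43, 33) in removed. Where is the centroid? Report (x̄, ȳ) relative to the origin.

x̄ = 65.47 in, ȳ = 62.97 in

plate: A = 130 × 120 = 15600.00, centroid at (65.00, 60.00).
hole 1: A = −(24 × 42) = -1008.00, centroid at (74.00, 38.00).
hole 2: A = −π·15² = -706.86, centroid at (43.00, 33.00).
ΣA = 13885.14 in²
ΣAx̄ = (15600.00)(65.00) + (-1008.00)(74.00) + (-706.86)(43.00) = 909013.09 in³
ΣAȳ = (15600.00)(60.00) + (-1008.00)(38.00) + (-706.86)(33.00) = 874369.67 in³
x̄ = 909013.09 / 13885.14 = 65.47 in
ȳ = 874369.67 / 13885.14 = 62.97 in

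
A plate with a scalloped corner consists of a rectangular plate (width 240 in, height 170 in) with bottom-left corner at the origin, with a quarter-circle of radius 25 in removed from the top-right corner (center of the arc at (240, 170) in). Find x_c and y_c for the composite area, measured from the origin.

x_c = 118.67 in, y_c = 84.09 in

plate: A = 240 × 170 = 40800.00, centroid at (120.00, 85.00).
removed quarter-circle: A = −¼π·25² = -490.87, centroid at (229.39, 159.39).
ΣA = 40309.13 in²
ΣAx_c = (40800.00)(120.00) + (-490.87)(229.39) = 4783398.61 in³
ΣAy_c = (40800.00)(85.00) + (-490.87)(159.39) = 3389759.78 in³
x_c = 4783398.61 / 40309.13 = 118.67 in
y_c = 3389759.78 / 40309.13 = 84.09 in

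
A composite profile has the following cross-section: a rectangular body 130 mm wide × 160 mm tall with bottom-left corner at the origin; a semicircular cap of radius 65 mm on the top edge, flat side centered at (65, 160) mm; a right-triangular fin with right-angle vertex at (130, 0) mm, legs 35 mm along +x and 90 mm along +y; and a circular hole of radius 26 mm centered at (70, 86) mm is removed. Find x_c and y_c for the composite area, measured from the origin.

rectangular body: A = 130 × 160 = 20800.00, centroid at (65.00, 80.00).
semicircular top: A = ½π·65² = 6636.61, centroid at (65.00, 187.59).
triangular fin: A = ½·35·90 = 1575.00, centroid at (141.67, 30.00).
hole: A = −π·26² = -2123.72, centroid at (70.00, 86.00).
ΣA = 26887.90 mm²
ΣAx_c = (20800.00)(65.00) + (6636.61)(65.00) + (1575.00)(141.67) + (-2123.72)(70.00) = 1857844.78 mm³
ΣAy_c = (20800.00)(80.00) + (6636.61)(187.59) + (1575.00)(30.00) + (-2123.72)(86.00) = 2773552.02 mm³
x_c = 1857844.78 / 26887.90 = 69.10 mm
y_c = 2773552.02 / 26887.90 = 103.15 mm

x_c = 69.10 mm, y_c = 103.15 mm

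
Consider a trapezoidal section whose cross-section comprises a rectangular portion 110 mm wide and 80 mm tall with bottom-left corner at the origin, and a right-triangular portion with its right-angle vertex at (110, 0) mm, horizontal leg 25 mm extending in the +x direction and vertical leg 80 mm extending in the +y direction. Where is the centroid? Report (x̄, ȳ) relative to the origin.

x̄ = 61.46 mm, ȳ = 38.64 mm

rectangular portion: A = 110 × 80 = 8800.00, centroid at (55.00, 40.00).
triangular portion: A = ½·25·80 = 1000.00, centroid at (118.33, 26.67).
ΣA = 9800.00 mm²
ΣAx̄ = (8800.00)(55.00) + (1000.00)(118.33) = 602333.33 mm³
ΣAȳ = (8800.00)(40.00) + (1000.00)(26.67) = 378666.67 mm³
x̄ = 602333.33 / 9800.00 = 61.46 mm
ȳ = 378666.67 / 9800.00 = 38.64 mm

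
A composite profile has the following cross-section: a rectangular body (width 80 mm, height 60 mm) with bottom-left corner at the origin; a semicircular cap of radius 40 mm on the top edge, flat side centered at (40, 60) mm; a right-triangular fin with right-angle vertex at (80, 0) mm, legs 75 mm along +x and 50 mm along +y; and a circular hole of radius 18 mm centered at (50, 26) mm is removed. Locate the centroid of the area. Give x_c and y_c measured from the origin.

x_c = 53.67 mm, y_c = 41.89 mm

rectangular body: A = 80 × 60 = 4800.00, centroid at (40.00, 30.00).
semicircular top: A = ½π·40² = 2513.27, centroid at (40.00, 76.98).
triangular fin: A = ½·75·50 = 1875.00, centroid at (105.00, 16.67).
hole: A = −π·18² = -1017.88, centroid at (50.00, 26.00).
ΣA = 8170.40 mm², ΣAx_c = 438512.16 mm³, ΣAy_c = 342248.34 mm³.
x_c = 438512.16/8170.40 = 53.67 mm; y_c = 342248.34/8170.40 = 41.89 mm.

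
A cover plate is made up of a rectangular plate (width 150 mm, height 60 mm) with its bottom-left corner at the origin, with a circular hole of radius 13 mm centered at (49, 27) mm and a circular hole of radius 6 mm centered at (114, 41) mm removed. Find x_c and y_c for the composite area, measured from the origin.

x_c = 76.12 mm, y_c = 30.04 mm

Part | A | x̄ᵢ | ȳᵢ | A·x̄ᵢ | A·ȳᵢ
plate | 9000.00 | 75.00 | 30.00 | 675000.00 | 270000.00
hole 1 | -530.93 | 49.00 | 27.00 | -26015.53 | -14335.09
hole 2 | -113.10 | 114.00 | 41.00 | -12893.10 | -4636.99
Σ | 8355.97 |  |  | 636091.37 | 251027.92
x_c = 636091.37 / 8355.97 = 76.12 mm
y_c = 251027.92 / 8355.97 = 30.04 mm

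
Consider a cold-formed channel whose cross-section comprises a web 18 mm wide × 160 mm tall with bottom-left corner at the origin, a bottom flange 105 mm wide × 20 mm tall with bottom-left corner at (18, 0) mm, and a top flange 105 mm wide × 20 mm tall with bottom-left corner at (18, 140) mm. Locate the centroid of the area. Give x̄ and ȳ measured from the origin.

x̄ = 45.48 mm, ȳ = 80.00 mm

web: A = 18 × 160 = 2880.00, centroid at (9.00, 80.00).
bottom flange: A = 105 × 20 = 2100.00, centroid at (70.50, 10.00).
top flange: A = 105 × 20 = 2100.00, centroid at (70.50, 150.00).
ΣA = 7080.00 mm², ΣAx̄ = 322020.00 mm³, ΣAȳ = 566400.00 mm³.
x̄ = 322020.00/7080.00 = 45.48 mm; ȳ = 566400.00/7080.00 = 80.00 mm.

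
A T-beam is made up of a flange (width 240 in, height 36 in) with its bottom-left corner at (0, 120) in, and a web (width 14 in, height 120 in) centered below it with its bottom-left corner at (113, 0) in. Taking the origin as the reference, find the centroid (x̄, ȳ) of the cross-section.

Part | A | x̄ᵢ | ȳᵢ | A·x̄ᵢ | A·ȳᵢ
web | 1680.00 | 120.00 | 60.00 | 201600.00 | 100800.00
flange | 8640.00 | 120.00 | 138.00 | 1036800.00 | 1192320.00
Σ | 10320.00 |  |  | 1238400.00 | 1293120.00
x̄ = 1238400.00 / 10320.00 = 120.00 in
ȳ = 1293120.00 / 10320.00 = 125.30 in

x̄ = 120.00 in, ȳ = 125.30 in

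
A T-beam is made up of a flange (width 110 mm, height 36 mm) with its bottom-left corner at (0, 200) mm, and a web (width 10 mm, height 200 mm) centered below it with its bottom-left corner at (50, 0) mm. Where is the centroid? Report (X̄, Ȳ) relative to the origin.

X̄ = 55.00 mm, Ȳ = 178.40 mm

web: A = 10 × 200 = 2000.00, centroid at (55.00, 100.00).
flange: A = 110 × 36 = 3960.00, centroid at (55.00, 218.00).
ΣA = 5960.00 mm²
ΣAX̄ = (2000.00)(55.00) + (3960.00)(55.00) = 327800.00 mm³
ΣAȲ = (2000.00)(100.00) + (3960.00)(218.00) = 1063280.00 mm³
X̄ = 327800.00 / 5960.00 = 55.00 mm
Ȳ = 1063280.00 / 5960.00 = 178.40 mm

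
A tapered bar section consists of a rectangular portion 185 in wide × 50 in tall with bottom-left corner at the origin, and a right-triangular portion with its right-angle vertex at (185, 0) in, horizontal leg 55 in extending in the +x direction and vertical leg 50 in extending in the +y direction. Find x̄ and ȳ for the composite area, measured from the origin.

x̄ = 106.84 in, ȳ = 23.92 in

rectangular portion: A = 185 × 50 = 9250.00, centroid at (92.50, 25.00).
triangular portion: A = ½·55·50 = 1375.00, centroid at (203.33, 16.67).
ΣA = 10625.00 in², ΣAx̄ = 1135208.33 in³, ΣAȳ = 254166.67 in³.
x̄ = 1135208.33/10625.00 = 106.84 in; ȳ = 254166.67/10625.00 = 23.92 in.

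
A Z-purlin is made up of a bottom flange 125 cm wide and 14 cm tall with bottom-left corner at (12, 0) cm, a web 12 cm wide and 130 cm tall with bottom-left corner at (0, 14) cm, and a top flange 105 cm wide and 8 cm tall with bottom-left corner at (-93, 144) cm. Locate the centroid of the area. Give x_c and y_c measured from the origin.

x_c = 25.47 cm, y_c = 62.60 cm

Part | A | x̄ᵢ | ȳᵢ | A·x̄ᵢ | A·ȳᵢ
bottom flange | 1750.00 | 74.50 | 7.00 | 130375.00 | 12250.00
web | 1560.00 | 6.00 | 79.00 | 9360.00 | 123240.00
top flange | 840.00 | -40.50 | 148.00 | -34020.00 | 124320.00
Σ | 4150.00 |  |  | 105715.00 | 259810.00
x_c = 105715.00 / 4150.00 = 25.47 cm
y_c = 259810.00 / 4150.00 = 62.60 cm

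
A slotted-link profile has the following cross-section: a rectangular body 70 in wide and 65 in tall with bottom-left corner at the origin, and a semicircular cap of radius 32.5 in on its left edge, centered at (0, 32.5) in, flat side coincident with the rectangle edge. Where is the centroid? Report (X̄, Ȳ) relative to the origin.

Part | A | x̄ᵢ | ȳᵢ | A·x̄ᵢ | A·ȳᵢ
rectangular body | 4550.00 | 35.00 | 32.50 | 159250.00 | 147875.00
semicircular end | 1659.15 | -13.79 | 32.50 | -22885.42 | 53922.49
Σ | 6209.15 |  |  | 136364.58 | 201797.49
X̄ = 136364.58 / 6209.15 = 21.96 in
Ȳ = 201797.49 / 6209.15 = 32.50 in

X̄ = 21.96 in, Ȳ = 32.50 in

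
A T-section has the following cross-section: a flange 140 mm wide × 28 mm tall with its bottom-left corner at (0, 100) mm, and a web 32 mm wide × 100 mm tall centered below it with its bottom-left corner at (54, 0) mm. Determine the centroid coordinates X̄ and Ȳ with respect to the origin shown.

X̄ = 70.00 mm, Ȳ = 85.24 mm

web: A = 32 × 100 = 3200.00, centroid at (70.00, 50.00).
flange: A = 140 × 28 = 3920.00, centroid at (70.00, 114.00).
ΣA = 7120.00 mm², ΣAX̄ = 498400.00 mm³, ΣAȲ = 606880.00 mm³.
X̄ = 498400.00/7120.00 = 70.00 mm; Ȳ = 606880.00/7120.00 = 85.24 mm.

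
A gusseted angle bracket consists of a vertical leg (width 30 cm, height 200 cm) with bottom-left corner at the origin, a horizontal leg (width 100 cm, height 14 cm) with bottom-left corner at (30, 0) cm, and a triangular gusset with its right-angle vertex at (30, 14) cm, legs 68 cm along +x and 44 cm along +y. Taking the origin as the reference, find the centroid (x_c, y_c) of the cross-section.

Part | A | x̄ᵢ | ȳᵢ | A·x̄ᵢ | A·ȳᵢ
vertical leg | 6000.00 | 15.00 | 100.00 | 90000.00 | 600000.00
horizontal leg | 1400.00 | 80.00 | 7.00 | 112000.00 | 9800.00
gusset | 1496.00 | 52.67 | 28.67 | 78789.33 | 42885.33
Σ | 8896.00 |  |  | 280789.33 | 652685.33
x_c = 280789.33 / 8896.00 = 31.56 cm
y_c = 652685.33 / 8896.00 = 73.37 cm

x_c = 31.56 cm, y_c = 73.37 cm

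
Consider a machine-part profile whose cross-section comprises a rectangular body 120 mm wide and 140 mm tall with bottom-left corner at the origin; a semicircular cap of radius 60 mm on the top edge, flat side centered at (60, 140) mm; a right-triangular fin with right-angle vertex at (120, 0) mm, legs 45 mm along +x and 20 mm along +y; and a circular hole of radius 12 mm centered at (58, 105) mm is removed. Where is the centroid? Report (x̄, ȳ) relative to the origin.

x̄ = 61.54 mm, ȳ = 92.07 mm

rectangular body: A = 120 × 140 = 16800.00, centroid at (60.00, 70.00).
semicircular top: A = ½π·60² = 5654.87, centroid at (60.00, 165.46).
triangular fin: A = ½·45·20 = 450.00, centroid at (135.00, 6.67).
hole: A = −π·12² = -452.39, centroid at (58.00, 105.00).
ΣA = 22452.48 mm², ΣAx̄ = 1381803.42 mm³, ΣAȳ = 2067180.47 mm³.
x̄ = 1381803.42/22452.48 = 61.54 mm; ȳ = 2067180.47/22452.48 = 92.07 mm.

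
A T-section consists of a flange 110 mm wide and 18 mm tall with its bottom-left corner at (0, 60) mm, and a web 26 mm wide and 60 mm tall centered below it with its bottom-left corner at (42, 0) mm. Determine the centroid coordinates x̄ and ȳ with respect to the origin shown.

Part | A | x̄ᵢ | ȳᵢ | A·x̄ᵢ | A·ȳᵢ
web | 1560.00 | 55.00 | 30.00 | 85800.00 | 46800.00
flange | 1980.00 | 55.00 | 69.00 | 108900.00 | 136620.00
Σ | 3540.00 |  |  | 194700.00 | 183420.00
x̄ = 194700.00 / 3540.00 = 55.00 mm
ȳ = 183420.00 / 3540.00 = 51.81 mm

x̄ = 55.00 mm, ȳ = 51.81 mm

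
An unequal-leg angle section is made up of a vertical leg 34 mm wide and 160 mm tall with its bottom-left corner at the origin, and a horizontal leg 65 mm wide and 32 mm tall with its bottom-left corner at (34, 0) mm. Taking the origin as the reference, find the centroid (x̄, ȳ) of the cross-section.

x̄ = 30.69 mm, ȳ = 62.30 mm

vertical leg: A = 34 × 160 = 5440.00, centroid at (17.00, 80.00).
horizontal leg: A = 65 × 32 = 2080.00, centroid at (66.50, 16.00).
ΣA = 7520.00 mm²
ΣAx̄ = (5440.00)(17.00) + (2080.00)(66.50) = 230800.00 mm³
ΣAȳ = (5440.00)(80.00) + (2080.00)(16.00) = 468480.00 mm³
x̄ = 230800.00 / 7520.00 = 30.69 mm
ȳ = 468480.00 / 7520.00 = 62.30 mm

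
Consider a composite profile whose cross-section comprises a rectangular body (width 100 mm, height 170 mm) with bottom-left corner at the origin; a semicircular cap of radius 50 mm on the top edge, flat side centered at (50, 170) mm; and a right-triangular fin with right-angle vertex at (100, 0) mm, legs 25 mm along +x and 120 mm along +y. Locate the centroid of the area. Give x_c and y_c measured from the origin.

Part | A | x̄ᵢ | ȳᵢ | A·x̄ᵢ | A·ȳᵢ
rectangular body | 17000.00 | 50.00 | 85.00 | 850000.00 | 1445000.00
semicircular top | 3926.99 | 50.00 | 191.22 | 196349.54 | 750921.77
triangular fin | 1500.00 | 108.33 | 40.00 | 162500.00 | 60000.00
Σ | 22426.99 |  |  | 1208849.54 | 2255921.77
x_c = 1208849.54 / 22426.99 = 53.90 mm
y_c = 2255921.77 / 22426.99 = 100.59 mm

x_c = 53.90 mm, y_c = 100.59 mm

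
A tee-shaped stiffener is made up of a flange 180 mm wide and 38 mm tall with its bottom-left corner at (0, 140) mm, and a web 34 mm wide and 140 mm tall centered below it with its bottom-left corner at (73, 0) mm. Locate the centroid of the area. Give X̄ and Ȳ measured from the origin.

X̄ = 90.00 mm, Ȳ = 122.48 mm

web: A = 34 × 140 = 4760.00, centroid at (90.00, 70.00).
flange: A = 180 × 38 = 6840.00, centroid at (90.00, 159.00).
ΣA = 11600.00 mm², ΣAX̄ = 1044000.00 mm³, ΣAȲ = 1420760.00 mm³.
X̄ = 1044000.00/11600.00 = 90.00 mm; Ȳ = 1420760.00/11600.00 = 122.48 mm.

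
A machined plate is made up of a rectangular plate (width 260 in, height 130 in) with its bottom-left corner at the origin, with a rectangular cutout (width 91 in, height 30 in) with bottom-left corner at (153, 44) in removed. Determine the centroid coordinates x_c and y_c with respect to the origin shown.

Part | A | x̄ᵢ | ȳᵢ | A·x̄ᵢ | A·ȳᵢ
plate | 33800.00 | 130.00 | 65.00 | 4394000.00 | 2197000.00
hole | -2730.00 | 198.50 | 59.00 | -541905.00 | -161070.00
Σ | 31070.00 |  |  | 3852095.00 | 2035930.00
x_c = 3852095.00 / 31070.00 = 123.98 in
y_c = 2035930.00 / 31070.00 = 65.53 in

x_c = 123.98 in, y_c = 65.53 in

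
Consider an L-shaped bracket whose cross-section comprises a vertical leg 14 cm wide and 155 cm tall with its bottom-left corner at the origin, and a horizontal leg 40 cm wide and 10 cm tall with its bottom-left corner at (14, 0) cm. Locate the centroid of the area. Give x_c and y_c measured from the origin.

Part | A | x̄ᵢ | ȳᵢ | A·x̄ᵢ | A·ȳᵢ
vertical leg | 2170.00 | 7.00 | 77.50 | 15190.00 | 168175.00
horizontal leg | 400.00 | 34.00 | 5.00 | 13600.00 | 2000.00
Σ | 2570.00 |  |  | 28790.00 | 170175.00
x_c = 28790.00 / 2570.00 = 11.20 cm
y_c = 170175.00 / 2570.00 = 66.22 cm

x_c = 11.20 cm, y_c = 66.22 cm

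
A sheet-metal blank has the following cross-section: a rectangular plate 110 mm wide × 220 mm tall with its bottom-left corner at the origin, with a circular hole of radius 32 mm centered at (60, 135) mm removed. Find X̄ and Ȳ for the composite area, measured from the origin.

X̄ = 54.23 mm, Ȳ = 106.17 mm

plate: A = 110 × 220 = 24200.00, centroid at (55.00, 110.00).
hole: A = −π·32² = -3216.99, centroid at (60.00, 135.00).
ΣA = 20983.01 mm², ΣAX̄ = 1137980.55 mm³, ΣAȲ = 2227706.23 mm³.
X̄ = 1137980.55/20983.01 = 54.23 mm; Ȳ = 2227706.23/20983.01 = 106.17 mm.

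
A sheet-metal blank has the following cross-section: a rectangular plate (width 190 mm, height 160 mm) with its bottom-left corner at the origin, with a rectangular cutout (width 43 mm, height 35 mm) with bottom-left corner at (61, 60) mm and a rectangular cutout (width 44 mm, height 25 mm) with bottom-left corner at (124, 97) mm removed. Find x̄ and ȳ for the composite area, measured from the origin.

plate: A = 190 × 160 = 30400.00, centroid at (95.00, 80.00).
hole 1: A = −(43 × 35) = -1505.00, centroid at (82.50, 77.50).
hole 2: A = −(44 × 25) = -1100.00, centroid at (146.00, 109.50).
ΣA = 27795.00 mm², ΣAx̄ = 2603237.50 mm³, ΣAȳ = 2194912.50 mm³.
x̄ = 2603237.50/27795.00 = 93.66 mm; ȳ = 2194912.50/27795.00 = 78.97 mm.

x̄ = 93.66 mm, ȳ = 78.97 mm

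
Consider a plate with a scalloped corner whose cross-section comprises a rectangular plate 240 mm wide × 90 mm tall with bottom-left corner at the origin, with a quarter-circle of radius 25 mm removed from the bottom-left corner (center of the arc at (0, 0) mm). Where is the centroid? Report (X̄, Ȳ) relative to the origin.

plate: A = 240 × 90 = 21600.00, centroid at (120.00, 45.00).
removed quarter-circle: A = −¼π·25² = -490.87, centroid at (10.61, 10.61).
ΣA = 21109.13 mm², ΣAX̄ = 2586791.67 mm³, ΣAȲ = 966791.67 mm³.
X̄ = 2586791.67/21109.13 = 122.54 mm; Ȳ = 966791.67/21109.13 = 45.80 mm.

X̄ = 122.54 mm, Ȳ = 45.80 mm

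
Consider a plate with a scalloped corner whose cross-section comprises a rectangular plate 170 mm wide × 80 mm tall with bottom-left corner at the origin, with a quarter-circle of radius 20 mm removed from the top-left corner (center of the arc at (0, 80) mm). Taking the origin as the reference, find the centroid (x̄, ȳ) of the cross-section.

x̄ = 86.81 mm, ȳ = 39.25 mm

plate: A = 170 × 80 = 13600.00, centroid at (85.00, 40.00).
removed quarter-circle: A = −¼π·20² = -314.16, centroid at (8.49, 71.51).
ΣA = 13285.84 mm², ΣAx̄ = 1153333.33 mm³, ΣAȳ = 521533.93 mm³.
x̄ = 1153333.33/13285.84 = 86.81 mm; ȳ = 521533.93/13285.84 = 39.25 mm.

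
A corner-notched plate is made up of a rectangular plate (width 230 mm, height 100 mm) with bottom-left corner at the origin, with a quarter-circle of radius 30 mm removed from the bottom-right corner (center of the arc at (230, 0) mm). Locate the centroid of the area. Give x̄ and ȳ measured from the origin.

plate: A = 230 × 100 = 23000.00, centroid at (115.00, 50.00).
removed quarter-circle: A = −¼π·30² = -706.86, centroid at (217.27, 12.73).
ΣA = 22293.14 mm²
ΣAx̄ = (23000.00)(115.00) + (-706.86)(217.27) = 2491422.58 mm³
ΣAȳ = (23000.00)(50.00) + (-706.86)(12.73) = 1141000.00 mm³
x̄ = 2491422.58 / 22293.14 = 111.76 mm
ȳ = 1141000.00 / 22293.14 = 51.18 mm

x̄ = 111.76 mm, ȳ = 51.18 mm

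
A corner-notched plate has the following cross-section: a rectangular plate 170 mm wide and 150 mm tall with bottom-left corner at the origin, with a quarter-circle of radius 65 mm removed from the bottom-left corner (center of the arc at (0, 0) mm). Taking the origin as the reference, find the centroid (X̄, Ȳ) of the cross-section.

Part | A | x̄ᵢ | ȳᵢ | A·x̄ᵢ | A·ȳᵢ
plate | 25500.00 | 85.00 | 75.00 | 2167500.00 | 1912500.00
removed quarter-circle | -3318.31 | 27.59 | 27.59 | -91541.67 | -91541.67
Σ | 22181.69 |  |  | 2075958.33 | 1820958.33
X̄ = 2075958.33 / 22181.69 = 93.59 mm
Ȳ = 1820958.33 / 22181.69 = 82.09 mm

X̄ = 93.59 mm, Ȳ = 82.09 mm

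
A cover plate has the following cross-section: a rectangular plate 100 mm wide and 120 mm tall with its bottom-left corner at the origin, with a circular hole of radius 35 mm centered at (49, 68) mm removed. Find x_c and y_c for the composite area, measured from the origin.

x_c = 50.47 mm, y_c = 56.22 mm

plate: A = 100 × 120 = 12000.00, centroid at (50.00, 60.00).
hole: A = −π·35² = -3848.45, centroid at (49.00, 68.00).
ΣA = 8151.55 mm², ΣAx_c = 411425.90 mm³, ΣAy_c = 458305.33 mm³.
x_c = 411425.90/8151.55 = 50.47 mm; y_c = 458305.33/8151.55 = 56.22 mm.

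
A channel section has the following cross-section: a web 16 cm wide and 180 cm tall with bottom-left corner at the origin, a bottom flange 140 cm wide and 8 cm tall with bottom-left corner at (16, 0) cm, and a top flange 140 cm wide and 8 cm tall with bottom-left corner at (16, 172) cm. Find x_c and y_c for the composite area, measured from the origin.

Part | A | x̄ᵢ | ȳᵢ | A·x̄ᵢ | A·ȳᵢ
web | 2880.00 | 8.00 | 90.00 | 23040.00 | 259200.00
bottom flange | 1120.00 | 86.00 | 4.00 | 96320.00 | 4480.00
top flange | 1120.00 | 86.00 | 176.00 | 96320.00 | 197120.00
Σ | 5120.00 |  |  | 215680.00 | 460800.00
x_c = 215680.00 / 5120.00 = 42.12 cm
y_c = 460800.00 / 5120.00 = 90.00 cm

x_c = 42.12 cm, y_c = 90.00 cm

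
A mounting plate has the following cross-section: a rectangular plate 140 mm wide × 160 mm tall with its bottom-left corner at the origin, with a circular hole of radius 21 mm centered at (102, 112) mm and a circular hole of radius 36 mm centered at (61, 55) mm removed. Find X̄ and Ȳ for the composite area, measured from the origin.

X̄ = 69.55 mm, Ȳ = 83.39 mm

plate: A = 140 × 160 = 22400.00, centroid at (70.00, 80.00).
hole 1: A = −π·21² = -1385.44, centroid at (102.00, 112.00).
hole 2: A = −π·36² = -4071.50, centroid at (61.00, 55.00).
ΣA = 16943.05 mm²
ΣAX̄ = (22400.00)(70.00) + (-1385.44)(102.00) + (-4071.50)(61.00) = 1178323.13 mm³
ΣAȲ = (22400.00)(80.00) + (-1385.44)(112.00) + (-4071.50)(55.00) = 1412897.73 mm³
X̄ = 1178323.13 / 16943.05 = 69.55 mm
Ȳ = 1412897.73 / 16943.05 = 83.39 mm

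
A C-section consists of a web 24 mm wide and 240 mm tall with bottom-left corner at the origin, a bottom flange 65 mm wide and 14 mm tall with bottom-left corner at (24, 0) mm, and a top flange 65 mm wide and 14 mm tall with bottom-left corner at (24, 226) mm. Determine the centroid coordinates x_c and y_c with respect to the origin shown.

x_c = 22.68 mm, y_c = 120.00 mm

Part | A | x̄ᵢ | ȳᵢ | A·x̄ᵢ | A·ȳᵢ
web | 5760.00 | 12.00 | 120.00 | 69120.00 | 691200.00
bottom flange | 910.00 | 56.50 | 7.00 | 51415.00 | 6370.00
top flange | 910.00 | 56.50 | 233.00 | 51415.00 | 212030.00
Σ | 7580.00 |  |  | 171950.00 | 909600.00
x_c = 171950.00 / 7580.00 = 22.68 mm
y_c = 909600.00 / 7580.00 = 120.00 mm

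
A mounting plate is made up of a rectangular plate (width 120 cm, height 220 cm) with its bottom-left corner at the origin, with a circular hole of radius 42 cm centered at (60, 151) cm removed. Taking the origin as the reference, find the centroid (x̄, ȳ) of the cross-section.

x̄ = 60.00 cm, ȳ = 99.11 cm

plate: A = 120 × 220 = 26400.00, centroid at (60.00, 110.00).
hole: A = −π·42² = -5541.77, centroid at (60.00, 151.00).
ΣA = 20858.23 cm²
ΣAx̄ = (26400.00)(60.00) + (-5541.77)(60.00) = 1251493.83 cm³
ΣAȳ = (26400.00)(110.00) + (-5541.77)(151.00) = 2067192.81 cm³
x̄ = 1251493.83 / 20858.23 = 60.00 cm
ȳ = 2067192.81 / 20858.23 = 99.11 cm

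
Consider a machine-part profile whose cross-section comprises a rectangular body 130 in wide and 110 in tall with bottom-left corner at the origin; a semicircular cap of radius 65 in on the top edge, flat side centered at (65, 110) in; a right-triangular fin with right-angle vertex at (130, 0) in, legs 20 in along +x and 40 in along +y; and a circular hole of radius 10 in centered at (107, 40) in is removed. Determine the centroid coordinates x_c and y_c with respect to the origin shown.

x_c = 65.74 in, y_c = 80.50 in

rectangular body: A = 130 × 110 = 14300.00, centroid at (65.00, 55.00).
semicircular top: A = ½π·65² = 6636.61, centroid at (65.00, 137.59).
triangular fin: A = ½·20·40 = 400.00, centroid at (136.67, 13.33).
hole: A = −π·10² = -314.16, centroid at (107.00, 40.00).
ΣA = 21022.46 in²
ΣAx_c = (14300.00)(65.00) + (6636.61)(65.00) + (400.00)(136.67) + (-314.16)(107.00) = 1381931.57 in³
ΣAy_c = (14300.00)(55.00) + (6636.61)(137.59) + (400.00)(13.33) + (-314.16)(40.00) = 1692377.89 in³
x_c = 1381931.57 / 21022.46 = 65.74 in
y_c = 1692377.89 / 21022.46 = 80.50 in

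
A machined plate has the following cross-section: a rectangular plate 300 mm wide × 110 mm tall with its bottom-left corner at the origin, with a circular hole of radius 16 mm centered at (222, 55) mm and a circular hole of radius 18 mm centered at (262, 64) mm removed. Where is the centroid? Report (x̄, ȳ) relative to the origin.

plate: A = 300 × 110 = 33000.00, centroid at (150.00, 55.00).
hole 1: A = −π·16² = -804.25, centroid at (222.00, 55.00).
hole 2: A = −π·18² = -1017.88, centroid at (262.00, 64.00).
ΣA = 31177.88 mm²
ΣAx̄ = (33000.00)(150.00) + (-804.25)(222.00) + (-1017.88)(262.00) = 4504773.49 mm³
ΣAȳ = (33000.00)(55.00) + (-804.25)(55.00) + (-1017.88)(64.00) = 1705622.31 mm³
x̄ = 4504773.49 / 31177.88 = 144.49 mm
ȳ = 1705622.31 / 31177.88 = 54.71 mm

x̄ = 144.49 mm, ȳ = 54.71 mm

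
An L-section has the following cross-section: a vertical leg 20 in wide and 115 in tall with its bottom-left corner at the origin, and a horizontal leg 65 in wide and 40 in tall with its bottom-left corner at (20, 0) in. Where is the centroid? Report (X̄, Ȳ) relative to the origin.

X̄ = 32.55 in, Ȳ = 37.60 in

vertical leg: A = 20 × 115 = 2300.00, centroid at (10.00, 57.50).
horizontal leg: A = 65 × 40 = 2600.00, centroid at (52.50, 20.00).
ΣA = 4900.00 in²
ΣAX̄ = (2300.00)(10.00) + (2600.00)(52.50) = 159500.00 in³
ΣAȲ = (2300.00)(57.50) + (2600.00)(20.00) = 184250.00 in³
X̄ = 159500.00 / 4900.00 = 32.55 in
Ȳ = 184250.00 / 4900.00 = 37.60 in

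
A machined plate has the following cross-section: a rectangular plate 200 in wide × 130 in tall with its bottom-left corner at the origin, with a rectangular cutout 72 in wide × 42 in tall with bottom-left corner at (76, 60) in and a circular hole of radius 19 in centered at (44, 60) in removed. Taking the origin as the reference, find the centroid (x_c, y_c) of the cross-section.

Part | A | x̄ᵢ | ȳᵢ | A·x̄ᵢ | A·ȳᵢ
plate | 26000.00 | 100.00 | 65.00 | 2600000.00 | 1690000.00
hole 1 | -3024.00 | 112.00 | 81.00 | -338688.00 | -244944.00
hole 2 | -1134.11 | 44.00 | 60.00 | -49901.06 | -68046.90
Σ | 21841.89 |  |  | 2211410.94 | 1377009.10
x_c = 2211410.94 / 21841.89 = 101.25 in
y_c = 1377009.10 / 21841.89 = 63.04 in

x_c = 101.25 in, y_c = 63.04 in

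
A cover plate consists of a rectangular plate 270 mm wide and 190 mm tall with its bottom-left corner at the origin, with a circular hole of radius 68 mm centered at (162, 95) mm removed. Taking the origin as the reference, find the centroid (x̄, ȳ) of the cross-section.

plate: A = 270 × 190 = 51300.00, centroid at (135.00, 95.00).
hole: A = −π·68² = -14526.72, centroid at (162.00, 95.00).
ΣA = 36773.28 mm², ΣAx̄ = 4572170.64 mm³, ΣAȳ = 3493461.18 mm³.
x̄ = 4572170.64/36773.28 = 124.33 mm; ȳ = 3493461.18/36773.28 = 95.00 mm.

x̄ = 124.33 mm, ȳ = 95.00 mm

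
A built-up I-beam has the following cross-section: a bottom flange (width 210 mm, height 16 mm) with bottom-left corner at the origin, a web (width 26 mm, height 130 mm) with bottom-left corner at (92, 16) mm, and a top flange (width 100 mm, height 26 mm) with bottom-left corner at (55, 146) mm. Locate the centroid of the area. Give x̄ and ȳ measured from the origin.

x̄ = 105.00 mm, ȳ = 76.45 mm

bottom flange: A = 210 × 16 = 3360.00, centroid at (105.00, 8.00).
web: A = 26 × 130 = 3380.00, centroid at (105.00, 81.00).
top flange: A = 100 × 26 = 2600.00, centroid at (105.00, 159.00).
ΣA = 9340.00 mm²
ΣAx̄ = (3360.00)(105.00) + (3380.00)(105.00) + (2600.00)(105.00) = 980700.00 mm³
ΣAȳ = (3360.00)(8.00) + (3380.00)(81.00) + (2600.00)(159.00) = 714060.00 mm³
x̄ = 980700.00 / 9340.00 = 105.00 mm
ȳ = 714060.00 / 9340.00 = 76.45 mm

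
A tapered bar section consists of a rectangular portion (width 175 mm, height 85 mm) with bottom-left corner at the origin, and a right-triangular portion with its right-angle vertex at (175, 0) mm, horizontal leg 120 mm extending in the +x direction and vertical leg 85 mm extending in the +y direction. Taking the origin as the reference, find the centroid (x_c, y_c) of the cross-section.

x_c = 120.05 mm, y_c = 38.88 mm

Part | A | x̄ᵢ | ȳᵢ | A·x̄ᵢ | A·ȳᵢ
rectangular portion | 14875.00 | 87.50 | 42.50 | 1301562.50 | 632187.50
triangular portion | 5100.00 | 215.00 | 28.33 | 1096500.00 | 144500.00
Σ | 19975.00 |  |  | 2398062.50 | 776687.50
x_c = 2398062.50 / 19975.00 = 120.05 mm
y_c = 776687.50 / 19975.00 = 38.88 mm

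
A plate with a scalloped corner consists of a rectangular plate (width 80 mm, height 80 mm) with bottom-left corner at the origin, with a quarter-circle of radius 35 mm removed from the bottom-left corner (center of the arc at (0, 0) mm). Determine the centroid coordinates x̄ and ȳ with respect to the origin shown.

plate: A = 80 × 80 = 6400.00, centroid at (40.00, 40.00).
removed quarter-circle: A = −¼π·35² = -962.11, centroid at (14.85, 14.85).
ΣA = 5437.89 mm², ΣAx̄ = 241708.33 mm³, ΣAȳ = 241708.33 mm³.
x̄ = 241708.33/5437.89 = 44.45 mm; ȳ = 241708.33/5437.89 = 44.45 mm.

x̄ = 44.45 mm, ȳ = 44.45 mm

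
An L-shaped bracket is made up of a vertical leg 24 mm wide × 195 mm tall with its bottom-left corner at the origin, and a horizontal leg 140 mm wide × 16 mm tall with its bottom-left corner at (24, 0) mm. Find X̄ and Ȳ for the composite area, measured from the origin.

vertical leg: A = 24 × 195 = 4680.00, centroid at (12.00, 97.50).
horizontal leg: A = 140 × 16 = 2240.00, centroid at (94.00, 8.00).
ΣA = 6920.00 mm², ΣAX̄ = 266720.00 mm³, ΣAȲ = 474220.00 mm³.
X̄ = 266720.00/6920.00 = 38.54 mm; Ȳ = 474220.00/6920.00 = 68.53 mm.

X̄ = 38.54 mm, Ȳ = 68.53 mm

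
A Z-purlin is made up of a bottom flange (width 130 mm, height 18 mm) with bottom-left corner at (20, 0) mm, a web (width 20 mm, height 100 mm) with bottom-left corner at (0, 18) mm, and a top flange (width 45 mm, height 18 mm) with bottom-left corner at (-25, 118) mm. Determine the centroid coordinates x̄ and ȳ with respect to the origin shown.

Part | A | x̄ᵢ | ȳᵢ | A·x̄ᵢ | A·ȳᵢ
bottom flange | 2340.00 | 85.00 | 9.00 | 198900.00 | 21060.00
web | 2000.00 | 10.00 | 68.00 | 20000.00 | 136000.00
top flange | 810.00 | -2.50 | 127.00 | -2025.00 | 102870.00
Σ | 5150.00 |  |  | 216875.00 | 259930.00
x̄ = 216875.00 / 5150.00 = 42.11 mm
ȳ = 259930.00 / 5150.00 = 50.47 mm

x̄ = 42.11 mm, ȳ = 50.47 mm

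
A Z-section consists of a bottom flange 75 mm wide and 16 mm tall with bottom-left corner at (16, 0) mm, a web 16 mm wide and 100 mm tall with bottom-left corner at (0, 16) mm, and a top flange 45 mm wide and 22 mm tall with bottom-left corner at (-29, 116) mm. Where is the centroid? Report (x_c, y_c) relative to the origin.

bottom flange: A = 75 × 16 = 1200.00, centroid at (53.50, 8.00).
web: A = 16 × 100 = 1600.00, centroid at (8.00, 66.00).
top flange: A = 45 × 22 = 990.00, centroid at (-6.50, 127.00).
ΣA = 3790.00 mm²
ΣAx_c = (1200.00)(53.50) + (1600.00)(8.00) + (990.00)(-6.50) = 70565.00 mm³
ΣAy_c = (1200.00)(8.00) + (1600.00)(66.00) + (990.00)(127.00) = 240930.00 mm³
x_c = 70565.00 / 3790.00 = 18.62 mm
y_c = 240930.00 / 3790.00 = 63.57 mm

x_c = 18.62 mm, y_c = 63.57 mm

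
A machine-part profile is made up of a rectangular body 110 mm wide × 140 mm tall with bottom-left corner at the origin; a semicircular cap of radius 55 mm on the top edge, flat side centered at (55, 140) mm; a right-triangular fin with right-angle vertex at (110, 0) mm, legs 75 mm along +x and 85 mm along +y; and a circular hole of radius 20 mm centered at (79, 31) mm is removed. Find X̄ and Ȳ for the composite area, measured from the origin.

rectangular body: A = 110 × 140 = 15400.00, centroid at (55.00, 70.00).
semicircular top: A = ½π·55² = 4751.66, centroid at (55.00, 163.34).
triangular fin: A = ½·75·85 = 3187.50, centroid at (135.00, 28.33).
hole: A = −π·20² = -1256.64, centroid at (79.00, 31.00).
ΣA = 22082.52 mm², ΣAX̄ = 1439379.41 mm³, ΣAȲ = 1905505.66 mm³.
X̄ = 1439379.41/22082.52 = 65.18 mm; Ȳ = 1905505.66/22082.52 = 86.29 mm.

X̄ = 65.18 mm, Ȳ = 86.29 mm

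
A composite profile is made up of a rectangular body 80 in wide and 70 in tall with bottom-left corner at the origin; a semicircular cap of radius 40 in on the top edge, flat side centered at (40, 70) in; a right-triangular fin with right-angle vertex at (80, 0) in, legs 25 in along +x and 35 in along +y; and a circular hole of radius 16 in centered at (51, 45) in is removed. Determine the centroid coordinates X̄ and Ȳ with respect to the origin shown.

X̄ = 41.59 in, Ȳ = 49.51 in

rectangular body: A = 80 × 70 = 5600.00, centroid at (40.00, 35.00).
semicircular top: A = ½π·40² = 2513.27, centroid at (40.00, 86.98).
triangular fin: A = ½·25·35 = 437.50, centroid at (88.33, 11.67).
hole: A = −π·16² = -804.25, centroid at (51.00, 45.00).
ΣA = 7746.53 in²
ΣAX̄ = (5600.00)(40.00) + (2513.27)(40.00) + (437.50)(88.33) + (-804.25)(51.00) = 322160.16 in³
ΣAȲ = (5600.00)(35.00) + (2513.27)(86.98) + (437.50)(11.67) + (-804.25)(45.00) = 383508.87 in³
X̄ = 322160.16 / 7746.53 = 41.59 in
Ȳ = 383508.87 / 7746.53 = 49.51 in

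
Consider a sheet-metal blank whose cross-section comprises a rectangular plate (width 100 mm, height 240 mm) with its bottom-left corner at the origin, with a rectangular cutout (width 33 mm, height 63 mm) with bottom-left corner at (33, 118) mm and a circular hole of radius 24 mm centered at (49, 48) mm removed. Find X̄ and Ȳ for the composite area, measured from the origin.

X̄ = 50.14 mm, Ȳ = 123.43 mm

plate: A = 100 × 240 = 24000.00, centroid at (50.00, 120.00).
hole 1: A = −(33 × 63) = -2079.00, centroid at (49.50, 149.50).
hole 2: A = −π·24² = -1809.56, centroid at (49.00, 48.00).
ΣA = 20111.44 mm²
ΣAX̄ = (24000.00)(50.00) + (-2079.00)(49.50) + (-1809.56)(49.00) = 1008421.19 mm³
ΣAȲ = (24000.00)(120.00) + (-2079.00)(149.50) + (-1809.56)(48.00) = 2482330.75 mm³
X̄ = 1008421.19 / 20111.44 = 50.14 mm
Ȳ = 2482330.75 / 20111.44 = 123.43 mm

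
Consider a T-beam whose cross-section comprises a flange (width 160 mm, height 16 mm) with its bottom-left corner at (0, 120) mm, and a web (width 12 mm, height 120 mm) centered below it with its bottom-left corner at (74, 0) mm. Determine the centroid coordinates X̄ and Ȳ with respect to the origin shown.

X̄ = 80.00 mm, Ȳ = 103.52 mm

Part | A | x̄ᵢ | ȳᵢ | A·x̄ᵢ | A·ȳᵢ
web | 1440.00 | 80.00 | 60.00 | 115200.00 | 86400.00
flange | 2560.00 | 80.00 | 128.00 | 204800.00 | 327680.00
Σ | 4000.00 |  |  | 320000.00 | 414080.00
X̄ = 320000.00 / 4000.00 = 80.00 mm
Ȳ = 414080.00 / 4000.00 = 103.52 mm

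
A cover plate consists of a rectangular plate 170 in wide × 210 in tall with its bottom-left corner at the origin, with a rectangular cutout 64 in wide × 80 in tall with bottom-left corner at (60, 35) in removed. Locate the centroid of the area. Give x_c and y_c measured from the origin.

x_c = 83.83 in, y_c = 110.02 in

plate: A = 170 × 210 = 35700.00, centroid at (85.00, 105.00).
hole: A = −(64 × 80) = -5120.00, centroid at (92.00, 75.00).
ΣA = 30580.00 in²
ΣAx_c = (35700.00)(85.00) + (-5120.00)(92.00) = 2563460.00 in³
ΣAy_c = (35700.00)(105.00) + (-5120.00)(75.00) = 3364500.00 in³
x_c = 2563460.00 / 30580.00 = 83.83 in
y_c = 3364500.00 / 30580.00 = 110.02 in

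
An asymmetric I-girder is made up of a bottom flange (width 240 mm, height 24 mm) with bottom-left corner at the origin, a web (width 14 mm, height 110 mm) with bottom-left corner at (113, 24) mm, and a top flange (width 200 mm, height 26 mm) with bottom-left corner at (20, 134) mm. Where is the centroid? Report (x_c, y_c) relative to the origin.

bottom flange: A = 240 × 24 = 5760.00, centroid at (120.00, 12.00).
web: A = 14 × 110 = 1540.00, centroid at (120.00, 79.00).
top flange: A = 200 × 26 = 5200.00, centroid at (120.00, 147.00).
ΣA = 12500.00 mm²
ΣAx_c = (5760.00)(120.00) + (1540.00)(120.00) + (5200.00)(120.00) = 1500000.00 mm³
ΣAy_c = (5760.00)(12.00) + (1540.00)(79.00) + (5200.00)(147.00) = 955180.00 mm³
x_c = 1500000.00 / 12500.00 = 120.00 mm
y_c = 955180.00 / 12500.00 = 76.41 mm

x_c = 120.00 mm, y_c = 76.41 mm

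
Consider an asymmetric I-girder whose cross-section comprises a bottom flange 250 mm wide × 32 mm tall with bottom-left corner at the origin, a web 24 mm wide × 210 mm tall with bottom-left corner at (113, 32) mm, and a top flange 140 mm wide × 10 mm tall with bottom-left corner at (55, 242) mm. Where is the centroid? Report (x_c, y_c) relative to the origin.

bottom flange: A = 250 × 32 = 8000.00, centroid at (125.00, 16.00).
web: A = 24 × 210 = 5040.00, centroid at (125.00, 137.00).
top flange: A = 140 × 10 = 1400.00, centroid at (125.00, 247.00).
ΣA = 14440.00 mm², ΣAx_c = 1805000.00 mm³, ΣAy_c = 1164280.00 mm³.
x_c = 1805000.00/14440.00 = 125.00 mm; y_c = 1164280.00/14440.00 = 80.63 mm.

x_c = 125.00 mm, y_c = 80.63 mm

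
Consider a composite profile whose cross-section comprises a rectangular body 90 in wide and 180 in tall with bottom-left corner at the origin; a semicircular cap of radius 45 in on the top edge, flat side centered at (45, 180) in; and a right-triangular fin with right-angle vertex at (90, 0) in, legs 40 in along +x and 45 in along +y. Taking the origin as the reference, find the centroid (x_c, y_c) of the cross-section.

rectangular body: A = 90 × 180 = 16200.00, centroid at (45.00, 90.00).
semicircular top: A = ½π·45² = 3180.86, centroid at (45.00, 199.10).
triangular fin: A = ½·40·45 = 900.00, centroid at (103.33, 15.00).
ΣA = 20280.86 in²
ΣAx_c = (16200.00)(45.00) + (3180.86)(45.00) + (900.00)(103.33) = 965138.82 in³
ΣAy_c = (16200.00)(90.00) + (3180.86)(199.10) + (900.00)(15.00) = 2104805.26 in³
x_c = 965138.82 / 20280.86 = 47.59 in
y_c = 2104805.26 / 20280.86 = 103.78 in

x_c = 47.59 in, y_c = 103.78 in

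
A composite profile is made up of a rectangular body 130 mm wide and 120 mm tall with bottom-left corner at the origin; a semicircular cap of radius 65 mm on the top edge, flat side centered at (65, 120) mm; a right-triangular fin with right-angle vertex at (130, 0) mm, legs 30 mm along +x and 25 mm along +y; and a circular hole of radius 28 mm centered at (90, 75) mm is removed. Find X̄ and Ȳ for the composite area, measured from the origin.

Part | A | x̄ᵢ | ȳᵢ | A·x̄ᵢ | A·ȳᵢ
rectangular body | 15600.00 | 65.00 | 60.00 | 1014000.00 | 936000.00
semicircular top | 6636.61 | 65.00 | 147.59 | 431379.94 | 979477.07
triangular fin | 375.00 | 140.00 | 8.33 | 52500.00 | 3125.00
hole | -2463.01 | 90.00 | 75.00 | -221670.78 | -184725.65
Σ | 20148.61 |  |  | 1276209.16 | 1733876.42
X̄ = 1276209.16 / 20148.61 = 63.34 mm
Ȳ = 1733876.42 / 20148.61 = 86.05 mm

X̄ = 63.34 mm, Ȳ = 86.05 mm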